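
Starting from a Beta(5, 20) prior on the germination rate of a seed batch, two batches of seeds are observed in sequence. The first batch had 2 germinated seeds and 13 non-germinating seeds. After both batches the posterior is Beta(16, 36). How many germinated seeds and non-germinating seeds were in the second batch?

9 germinated seeds and 3 non-germinating seeds

Sequential conjugate updates are equivalent to a single update on the pooled data, so total successes = posterior α − prior α and total failures = posterior β − prior β.
Total across both batches: 16−5=11 germinated seeds, 36−20=16 non-germinating seeds.
Subtract the first batch: 11−2=9 germinated seeds and 16−13=3 non-germinating seeds.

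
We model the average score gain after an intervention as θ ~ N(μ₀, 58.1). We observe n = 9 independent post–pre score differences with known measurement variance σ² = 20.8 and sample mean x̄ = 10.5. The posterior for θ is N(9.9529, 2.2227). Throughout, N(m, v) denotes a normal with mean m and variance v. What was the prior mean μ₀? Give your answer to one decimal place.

μ₀ = -3.8

The posterior mean is a precision-weighted average: μ_n = (τ₀μ₀ + τ_data·x̄)/(τ₀+τ_data), with τ₀=1/σ₀² and τ_data=n/σ².
Here τ₀ = 1/58.1 = 0.017212 and τ_data = 9/20.8 = 0.432692, so τ_n = 0.449904.
Rearranging for μ₀: μ₀ = (μ_n·τ_n − τ_data·x̄)/τ₀ = (9.9529·0.449904 − 0.432692·10.5) / 0.017212 = -0.065416/0.017212 ≈ -3.8.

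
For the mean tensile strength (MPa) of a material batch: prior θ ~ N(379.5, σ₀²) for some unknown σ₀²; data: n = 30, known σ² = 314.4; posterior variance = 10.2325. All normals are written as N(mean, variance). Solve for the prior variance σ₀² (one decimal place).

For the Normal–Normal model with known σ², precisions add: τ_n = τ₀ + n/σ².
So 1/σ₀² = 1/10.2325 − 30/314.4 = 0.097728 − 0.095420 = 0.002308.
Hence σ₀² = 1/0.002308 ≈ 433.3.

σ₀² = 433.3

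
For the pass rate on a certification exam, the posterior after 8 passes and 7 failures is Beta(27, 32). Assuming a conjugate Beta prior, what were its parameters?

Beta is conjugate to the binomial likelihood: posterior = Beta(α+s, β+f).
Subtract the data counts: 27−8=19, 32−7=25.

Beta(19, 25)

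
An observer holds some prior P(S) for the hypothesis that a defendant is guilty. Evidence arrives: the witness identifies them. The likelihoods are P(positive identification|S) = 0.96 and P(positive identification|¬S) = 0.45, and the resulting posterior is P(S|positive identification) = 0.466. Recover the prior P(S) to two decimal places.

Bayes' rule in odds form gives O(S|E) = O(S)·[P(E|S)/P(E|¬S)], hence O(S) = O(S|E)/LR.
Posterior odds = 0.466/(1−0.466) = 0.8727. LR = 0.96/0.45 = 2.1333.
Prior odds = 0.8727/2.1333 = 0.4091, so P(S) = 0.4091/(1+0.4091) ≈ 0.29.

P(S) = 0.29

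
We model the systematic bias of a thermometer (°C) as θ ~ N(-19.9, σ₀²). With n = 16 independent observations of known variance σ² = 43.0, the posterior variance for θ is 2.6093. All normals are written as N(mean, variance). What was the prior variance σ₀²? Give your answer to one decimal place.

For the Normal–Normal model with known σ², precisions add: τ_n = τ₀ + n/σ².
So 1/σ₀² = 1/2.6093 − 16/43.0 = 0.383245 − 0.372093 = 0.011152.
Hence σ₀² = 1/0.011152 ≈ 89.7.

σ₀² = 89.7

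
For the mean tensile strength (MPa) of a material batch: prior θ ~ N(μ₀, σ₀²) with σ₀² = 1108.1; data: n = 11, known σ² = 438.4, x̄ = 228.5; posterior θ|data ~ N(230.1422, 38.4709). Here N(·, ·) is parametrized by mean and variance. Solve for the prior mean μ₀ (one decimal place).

The posterior mean is a precision-weighted average: μ_n = (τ₀μ₀ + τ_data·x̄)/(τ₀+τ_data), with τ₀=1/σ₀² and τ_data=n/σ².
Here τ₀ = 1/1108.1 = 0.000902 and τ_data = 11/438.4 = 0.025091, so τ_n = 0.025993.
Rearranging for μ₀: μ₀ = (μ_n·τ_n − τ_data·x̄)/τ₀ = (230.1422·0.025993 − 0.025091·228.5) / 0.000902 = 0.248793/0.000902 ≈ 275.8.

μ₀ = 275.8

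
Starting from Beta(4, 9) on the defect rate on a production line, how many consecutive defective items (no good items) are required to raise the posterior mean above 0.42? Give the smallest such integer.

After k defective items and 0 good items the posterior is Beta(4+k, 9), with mean (4+k)/(4+9+k).
Set (4+k)/(13+k) > 0.42 and solve: k > (0.42·13 − 4)/(1 − 0.42) = 2.517.
The smallest integer exceeding 2.517 is 3, and checking k=3: (7)/(16) = 0.4375 > 0.42.

k = 3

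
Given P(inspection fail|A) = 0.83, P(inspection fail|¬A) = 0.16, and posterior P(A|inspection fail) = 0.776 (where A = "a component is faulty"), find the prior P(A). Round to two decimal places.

Bayes' rule in odds form gives O(A|E) = O(A)·[P(E|A)/P(E|¬A)], hence O(A) = O(A|E)/LR.
Posterior odds = 0.776/(1−0.776) = 3.4643. LR = 0.83/0.16 = 5.1875.
Prior odds = 3.4643/5.1875 = 0.6678, so P(A) = 0.6678/(1+0.6678) ≈ 0.40.

P(A) = 0.40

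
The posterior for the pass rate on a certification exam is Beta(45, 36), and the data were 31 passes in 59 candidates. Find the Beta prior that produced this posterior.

Beta(14, 8)

Beta is conjugate to the binomial likelihood: posterior = Beta(α+s, β+f).
So α = 45 − 31 = 14 and β = 36 − 28 = 8.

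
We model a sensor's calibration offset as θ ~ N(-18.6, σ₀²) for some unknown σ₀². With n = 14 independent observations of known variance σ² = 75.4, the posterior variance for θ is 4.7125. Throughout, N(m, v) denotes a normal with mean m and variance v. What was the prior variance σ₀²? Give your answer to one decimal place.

Posterior precision equals prior precision plus data precision: 1/σ_n² = 1/σ₀² + n/σ².
So 1/σ₀² = 1/4.7125 − 14/75.4 = 0.212202 − 0.185676 = 0.026526.
Hence σ₀² = 1/0.026526 ≈ 37.7.

σ₀² = 37.7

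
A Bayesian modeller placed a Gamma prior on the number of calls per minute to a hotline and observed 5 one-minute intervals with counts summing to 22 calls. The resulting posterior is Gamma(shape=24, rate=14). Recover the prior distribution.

Gamma(shape=2, rate=9)

A Gamma(α, β) prior (rate parametrization) on a Poisson rate with n observations summing to S gives posterior Gamma(α+S, β+n).
So α = 24 − 22 = 2 and β = 14 − 5 = 9.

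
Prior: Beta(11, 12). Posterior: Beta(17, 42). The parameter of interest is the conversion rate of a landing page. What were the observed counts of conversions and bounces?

Under Beta–binomial conjugacy the posterior parameters are (α+s, β+f).
Match parameters: s=17−11=6, f=42−12=30.

6 conversions and 30 bounces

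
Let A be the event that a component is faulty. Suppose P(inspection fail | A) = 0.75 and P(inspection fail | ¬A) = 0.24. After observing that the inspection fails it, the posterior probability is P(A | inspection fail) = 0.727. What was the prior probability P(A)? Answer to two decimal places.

Bayes' rule in odds form gives O(A|E) = O(A)·[P(E|A)/P(E|¬A)], hence O(A) = O(A|E)/LR.
Posterior odds = 0.727/(1−0.727) = 2.6630. LR = 0.75/0.24 = 3.1250.
Prior odds = 2.6630/3.1250 = 0.8522, so P(A) = 0.8522/(1+0.8522) ≈ 0.46.

P(A) = 0.46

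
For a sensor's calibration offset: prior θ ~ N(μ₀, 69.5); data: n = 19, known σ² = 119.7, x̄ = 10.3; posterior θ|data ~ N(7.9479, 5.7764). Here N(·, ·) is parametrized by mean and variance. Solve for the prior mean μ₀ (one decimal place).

μ₀ = -18.0

With known observation variance, the Normal–Normal posterior has precision τ_n = τ₀ + n/σ² and mean μ_n = (τ₀μ₀ + (n/σ²)x̄)/τ_n.
Here τ₀ = 1/69.5 = 0.014388 and τ_data = 19/119.7 = 0.158730, so τ_n = 0.173118.
Rearranging for μ₀: μ₀ = (μ_n·τ_n − τ_data·x̄)/τ₀ = (7.9479·0.173118 − 0.158730·10.3) / 0.014388 = -0.258994/0.014388 ≈ -18.0.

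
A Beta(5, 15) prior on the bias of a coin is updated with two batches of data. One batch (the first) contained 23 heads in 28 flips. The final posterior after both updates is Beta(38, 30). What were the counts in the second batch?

Because Beta–binomial updating is additive in the counts, the combined data contributed (α_post−α_prior, β_post−β_prior) successes and failures.
Total across both batches: 38−5=33 heads, 30−15=15 tails.
Subtract the first batch: 33−23=10 heads and 15−5=10 tails.

10 heads and 10 tails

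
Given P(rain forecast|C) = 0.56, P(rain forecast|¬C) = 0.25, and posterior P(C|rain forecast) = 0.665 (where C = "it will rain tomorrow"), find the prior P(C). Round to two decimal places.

Bayes' rule in odds form gives O(C|E) = O(C)·[P(E|C)/P(E|¬C)], hence O(C) = O(C|E)/LR.
Posterior odds = 0.665/(1−0.665) = 1.9851. LR = 0.56/0.25 = 2.2400.
Prior odds = 1.9851/2.2400 = 0.8862, so P(C) = 0.8862/(1+0.8862) ≈ 0.47.

P(C) = 0.47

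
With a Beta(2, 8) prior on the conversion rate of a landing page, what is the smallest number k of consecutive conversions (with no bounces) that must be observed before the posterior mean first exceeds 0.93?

After k conversions and 0 bounces the posterior is Beta(2+k, 8), with mean (2+k)/(2+8+k).
Set (2+k)/(10+k) > 0.93 and solve: k > (0.93·10 − 2)/(1 − 0.93) = 104.286.
The smallest integer exceeding 104.286 is 105.

k = 105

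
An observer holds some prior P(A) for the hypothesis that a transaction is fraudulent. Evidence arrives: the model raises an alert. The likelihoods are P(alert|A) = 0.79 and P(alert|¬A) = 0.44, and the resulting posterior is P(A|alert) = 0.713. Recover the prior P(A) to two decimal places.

In odds form, posterior odds = prior odds × likelihood ratio, so prior odds = posterior odds ÷ LR.
Posterior odds = 0.713/(1−0.713) = 2.4843. LR = 0.79/0.44 = 1.7955.
Prior odds = 2.4843/1.7955 = 1.3836, so P(A) = 1.3836/(1+1.3836) ≈ 0.58.

P(A) = 0.58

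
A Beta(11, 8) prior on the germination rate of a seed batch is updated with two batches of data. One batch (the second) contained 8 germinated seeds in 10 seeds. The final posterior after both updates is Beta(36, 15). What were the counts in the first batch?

Sequential conjugate updates are equivalent to a single update on the pooled data, so total successes = posterior α − prior α and total failures = posterior β − prior β.
Total across both batches: 36−11=25 germinated seeds, 15−8=7 non-germinating seeds.
Subtract the second batch: 25−8=17 germinated seeds and 7−2=5 non-germinating seeds.

17 germinated seeds and 5 non-germinating seeds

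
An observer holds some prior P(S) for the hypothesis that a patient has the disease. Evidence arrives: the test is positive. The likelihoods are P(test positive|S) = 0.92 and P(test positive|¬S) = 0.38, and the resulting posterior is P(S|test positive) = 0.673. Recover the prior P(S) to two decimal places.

P(S) = 0.46

Bayes' rule in odds form gives O(S|E) = O(S)·[P(E|S)/P(E|¬S)], hence O(S) = O(S|E)/LR.
Posterior odds = 0.673/(1−0.673) = 2.0581. LR = 0.92/0.38 = 2.4211.
Prior odds = 2.0581/2.4211 = 0.8501, so P(S) = 0.8501/(1+0.8501) ≈ 0.46.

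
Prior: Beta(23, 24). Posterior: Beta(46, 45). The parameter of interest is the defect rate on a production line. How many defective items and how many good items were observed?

23 defective items and 21 good items

Under Beta–binomial conjugacy the posterior parameters are (α+s, β+f).
So s = 46 − 23 = 23 and f = 45 − 24 = 21.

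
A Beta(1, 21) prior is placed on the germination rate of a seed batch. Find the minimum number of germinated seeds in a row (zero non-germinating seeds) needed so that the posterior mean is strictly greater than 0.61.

k = 32

After k germinated seeds and 0 non-germinating seeds the posterior is Beta(1+k, 21), with mean (1+k)/(1+21+k).
Set (1+k)/(22+k) > 0.61 and solve: k > (0.61·22 − 1)/(1 − 0.61) = 31.846.
The smallest integer exceeding 31.846 is 32.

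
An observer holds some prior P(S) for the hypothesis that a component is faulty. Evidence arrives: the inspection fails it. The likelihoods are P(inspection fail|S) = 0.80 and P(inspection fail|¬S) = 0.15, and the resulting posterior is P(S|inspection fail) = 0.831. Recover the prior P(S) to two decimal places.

In odds form, posterior odds = prior odds × likelihood ratio, so prior odds = posterior odds ÷ LR.
Posterior odds = 0.831/(1−0.831) = 4.9172. LR = 0.80/0.15 = 5.3333.
Prior odds = 4.9172/5.3333 = 0.9220, so P(S) = 0.9220/(1+0.9220) ≈ 0.48.

P(S) = 0.48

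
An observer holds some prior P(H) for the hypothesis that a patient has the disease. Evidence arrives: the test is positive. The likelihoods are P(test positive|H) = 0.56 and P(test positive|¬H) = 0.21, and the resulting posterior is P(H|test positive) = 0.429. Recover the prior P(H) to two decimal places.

P(H) = 0.22

In odds form, posterior odds = prior odds × likelihood ratio, so prior odds = posterior odds ÷ LR.
Posterior odds = 0.429/(1−0.429) = 0.7513. LR = 0.56/0.21 = 2.6667.
Prior odds = 0.7513/2.6667 = 0.2817, so P(H) = 0.2817/(1+0.2817) ≈ 0.22.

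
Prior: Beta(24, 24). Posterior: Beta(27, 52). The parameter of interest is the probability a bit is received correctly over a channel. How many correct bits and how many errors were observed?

Beta is conjugate to the binomial likelihood: posterior = Beta(a+s, b+f).
Match parameters: s=27−24=3, f=52−24=28.

3 correct bits and 28 errors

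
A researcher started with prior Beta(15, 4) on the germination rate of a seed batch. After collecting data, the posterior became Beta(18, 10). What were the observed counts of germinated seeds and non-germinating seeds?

3 germinated seeds and 6 non-germinating seeds

A Beta(α, β) prior with s successes and f failures in binomial data gives a Beta(α+s, β+f) posterior.
So s = 18 − 15 = 3 and f = 10 − 4 = 6.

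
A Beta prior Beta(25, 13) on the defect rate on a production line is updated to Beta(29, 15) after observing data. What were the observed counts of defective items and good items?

A Beta(α, β) prior with s successes and f failures in binomial data gives a Beta(α+s, β+f) posterior.
Match parameters: s=29−25=4, f=15−13=2.

4 defective items and 2 good items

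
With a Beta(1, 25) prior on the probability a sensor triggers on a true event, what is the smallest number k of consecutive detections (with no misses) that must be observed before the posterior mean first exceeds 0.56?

After k detections and 0 misses the posterior is Beta(1+k, 25), with mean (1+k)/(1+25+k).
Set (1+k)/(26+k) > 0.56 and solve: k > (0.56·26 − 1)/(1 − 0.56) = 30.818.
The smallest integer exceeding 30.818 is 31, and checking k=31: (32)/(57) = 0.5614 > 0.56.

k = 31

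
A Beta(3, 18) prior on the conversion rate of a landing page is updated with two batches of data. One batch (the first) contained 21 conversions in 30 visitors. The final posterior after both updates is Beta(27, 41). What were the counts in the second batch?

Because Beta–binomial updating is additive in the counts, the combined data contributed (α_post−α_prior, β_post−β_prior) successes and failures.
Total across both batches: 27−3=24 conversions, 41−18=23 bounces.
Subtract the first batch: 24−21=3 conversions and 23−9=14 bounces.

3 conversions and 14 bounces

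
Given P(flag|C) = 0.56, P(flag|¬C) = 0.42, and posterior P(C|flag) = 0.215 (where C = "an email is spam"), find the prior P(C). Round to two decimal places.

P(C) = 0.17

In odds form, posterior odds = prior odds × likelihood ratio, so prior odds = posterior odds ÷ LR.
Posterior odds = 0.215/(1−0.215) = 0.2739. LR = 0.56/0.42 = 1.3333.
Prior odds = 0.2739/1.3333 = 0.2054, so P(C) = 0.2054/(1+0.2054) ≈ 0.17.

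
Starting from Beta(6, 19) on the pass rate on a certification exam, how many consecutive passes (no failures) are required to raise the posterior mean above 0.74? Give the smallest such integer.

k = 49

After k passes and 0 failures the posterior is Beta(6+k, 19), with mean (6+k)/(6+19+k).
Set (6+k)/(25+k) > 0.74 and solve: k > (0.74·25 − 6)/(1 − 0.74) = 48.077.
The smallest integer exceeding 48.077 is 49, and checking k=49: (55)/(74) = 0.7432 > 0.74.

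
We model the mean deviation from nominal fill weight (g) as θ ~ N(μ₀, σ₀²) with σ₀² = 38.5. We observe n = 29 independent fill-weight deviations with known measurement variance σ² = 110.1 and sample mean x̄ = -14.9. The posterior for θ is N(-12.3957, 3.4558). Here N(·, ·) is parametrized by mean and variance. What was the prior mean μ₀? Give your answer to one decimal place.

The posterior mean is a precision-weighted average: μ_n = (τ₀μ₀ + τ_data·x̄)/(τ₀+τ_data), with τ₀=1/σ₀² and τ_data=n/σ².
Here τ₀ = 1/38.5 = 0.025974 and τ_data = 29/110.1 = 0.263397, so τ_n = 0.289371.
Rearranging for μ₀: μ₀ = (μ_n·τ_n − τ_data·x̄)/τ₀ = (-12.3957·0.289371 − 0.263397·-14.9) / 0.025974 = 0.337659/0.025974 ≈ 13.0.

μ₀ = 13.0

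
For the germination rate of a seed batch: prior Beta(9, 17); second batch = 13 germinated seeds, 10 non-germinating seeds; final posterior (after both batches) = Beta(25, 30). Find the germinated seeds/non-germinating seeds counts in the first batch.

Because Beta–binomial updating is additive in the counts, the combined data contributed (α_post−α_prior, β_post−β_prior) successes and failures.
Total across both batches: 25−9=16 germinated seeds, 30−17=13 non-germinating seeds.
Subtract the second batch: 16−13=3 germinated seeds and 13−10=3 non-germinating seeds.

3 germinated seeds and 3 non-germinating seeds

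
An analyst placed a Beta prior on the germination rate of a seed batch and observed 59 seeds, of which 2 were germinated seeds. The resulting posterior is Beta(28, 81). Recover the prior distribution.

Beta(26, 24)

A Beta(a, b) prior with s successes and f failures in binomial data gives a Beta(a+s, b+f) posterior.
Subtract the data counts: 28−2=26, 81−57=24.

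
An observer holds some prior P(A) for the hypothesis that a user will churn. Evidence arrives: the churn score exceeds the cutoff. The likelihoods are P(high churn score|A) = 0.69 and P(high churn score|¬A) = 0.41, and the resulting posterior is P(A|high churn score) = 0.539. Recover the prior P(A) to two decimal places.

P(A) = 0.41

In odds form, posterior odds = prior odds × likelihood ratio, so prior odds = posterior odds ÷ LR.
Posterior odds = 0.539/(1−0.539) = 1.1692. LR = 0.69/0.41 = 1.6829.
Prior odds = 1.1692/1.6829 = 0.6948, so P(A) = 0.6948/(1+0.6948) ≈ 0.41.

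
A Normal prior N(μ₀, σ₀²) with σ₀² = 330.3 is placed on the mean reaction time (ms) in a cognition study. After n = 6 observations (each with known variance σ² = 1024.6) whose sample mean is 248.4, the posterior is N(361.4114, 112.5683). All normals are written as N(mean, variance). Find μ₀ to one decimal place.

With known observation variance, the Normal–Normal posterior has precision τ_n = τ₀ + n/σ² and mean μ_n = (τ₀μ₀ + (n/σ²)x̄)/τ_n.
Here τ₀ = 1/330.3 = 0.003028 and τ_data = 6/1024.6 = 0.005856, so τ_n = 0.008884.
Rearranging for μ₀: μ₀ = (μ_n·τ_n − τ_data·x̄)/τ₀ = (361.4114·0.008884 − 0.005856·248.4) / 0.003028 = 1.756148/0.003028 ≈ 580.0.

μ₀ = 580.0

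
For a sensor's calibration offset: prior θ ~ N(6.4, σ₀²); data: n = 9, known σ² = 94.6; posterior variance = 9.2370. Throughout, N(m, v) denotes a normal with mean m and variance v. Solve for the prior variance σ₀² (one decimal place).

Posterior precision equals prior precision plus data precision: 1/σ_n² = 1/σ₀² + n/σ².
So 1/σ₀² = 1/9.2370 − 9/94.6 = 0.108260 − 0.095137 = 0.013123.
Hence σ₀² = 1/0.013123 ≈ 76.2.

σ₀² = 76.2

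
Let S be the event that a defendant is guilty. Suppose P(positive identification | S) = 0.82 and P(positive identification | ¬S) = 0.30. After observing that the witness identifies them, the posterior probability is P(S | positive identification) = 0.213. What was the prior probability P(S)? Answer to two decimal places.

P(S) = 0.09

Bayes' rule in odds form gives O(S|E) = O(S)·[P(E|S)/P(E|¬S)], hence O(S) = O(S|E)/LR.
Posterior odds = 0.213/(1−0.213) = 0.2706. LR = 0.82/0.30 = 2.7333.
Prior odds = 0.2706/2.7333 = 0.0990, so P(S) = 0.0990/(1+0.0990) ≈ 0.09.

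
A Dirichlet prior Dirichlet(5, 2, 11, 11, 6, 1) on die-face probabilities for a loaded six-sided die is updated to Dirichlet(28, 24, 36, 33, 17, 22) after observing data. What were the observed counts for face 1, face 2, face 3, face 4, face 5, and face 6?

counts (23, 22, 25, 22, 11, 21)

For a Dirichlet(α) prior with multinomial counts c, the posterior is Dirichlet(α + c) componentwise.
Counts are posterior − prior componentwise: 28−5=23, 24−2=22, 36−11=25, 33−11=22, 17−6=11, 22−1=21.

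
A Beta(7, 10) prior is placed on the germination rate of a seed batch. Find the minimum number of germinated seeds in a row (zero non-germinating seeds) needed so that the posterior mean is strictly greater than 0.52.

k = 4

After k germinated seeds and 0 non-germinating seeds the posterior is Beta(7+k, 10), with mean (7+k)/(7+10+k).
Set (7+k)/(17+k) > 0.52 and solve: k > (0.52·17 − 7)/(1 − 0.52) = 3.833.
The smallest integer exceeding 3.833 is 4.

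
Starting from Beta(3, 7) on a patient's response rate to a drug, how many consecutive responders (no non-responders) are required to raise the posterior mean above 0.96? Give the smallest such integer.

k = 166

After k responders and 0 non-responders the posterior is Beta(3+k, 7), with mean (3+k)/(3+7+k).
Set (3+k)/(10+k) > 0.96 and solve: k > (0.96·10 − 3)/(1 − 0.96) = 165.000.
The smallest integer exceeding 165.000 is 166.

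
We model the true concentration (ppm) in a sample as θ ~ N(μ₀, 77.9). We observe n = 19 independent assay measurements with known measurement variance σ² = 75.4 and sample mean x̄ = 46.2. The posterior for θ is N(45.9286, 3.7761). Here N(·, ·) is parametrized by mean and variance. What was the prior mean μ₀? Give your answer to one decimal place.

μ₀ = 40.6

The posterior mean is a precision-weighted average: μ_n = (τ₀μ₀ + τ_data·x̄)/(τ₀+τ_data), with τ₀=1/σ₀² and τ_data=n/σ².
Here τ₀ = 1/77.9 = 0.012837 and τ_data = 19/75.4 = 0.251989, so τ_n = 0.264826.
Rearranging for μ₀: μ₀ = (μ_n·τ_n − τ_data·x̄)/τ₀ = (45.9286·0.264826 − 0.251989·46.2) / 0.012837 = 0.521196/0.012837 ≈ 40.6.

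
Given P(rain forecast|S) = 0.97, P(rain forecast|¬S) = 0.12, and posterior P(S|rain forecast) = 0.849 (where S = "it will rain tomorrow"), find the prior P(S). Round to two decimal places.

P(S) = 0.41

In odds form, posterior odds = prior odds × likelihood ratio, so prior odds = posterior odds ÷ LR.
Posterior odds = 0.849/(1−0.849) = 5.6225. LR = 0.97/0.12 = 8.0833.
Prior odds = 5.6225/8.0833 = 0.6956, so P(S) = 0.6956/(1+0.6956) ≈ 0.41.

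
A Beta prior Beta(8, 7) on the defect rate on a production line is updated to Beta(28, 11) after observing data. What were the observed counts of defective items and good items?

A Beta(α, β) prior with s successes and f failures in binomial data gives a Beta(α+s, β+f) posterior.
So s = 28 − 8 = 20 and f = 11 − 7 = 4.

20 defective items and 4 good items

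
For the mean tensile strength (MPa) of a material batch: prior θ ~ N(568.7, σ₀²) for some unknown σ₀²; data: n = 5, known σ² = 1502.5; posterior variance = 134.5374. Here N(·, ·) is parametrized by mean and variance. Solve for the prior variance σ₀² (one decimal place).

For the Normal–Normal model with known σ², precisions add: τ_n = τ₀ + n/σ².
So 1/σ₀² = 1/134.5374 − 5/1502.5 = 0.007433 − 0.003328 = 0.004105.
Hence σ₀² = 1/0.004105 ≈ 243.6.

σ₀² = 243.6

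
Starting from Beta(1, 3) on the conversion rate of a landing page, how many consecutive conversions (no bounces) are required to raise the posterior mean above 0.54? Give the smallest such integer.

After k conversions and 0 bounces the posterior is Beta(1+k, 3), with mean (1+k)/(1+3+k).
Set (1+k)/(4+k) > 0.54 and solve: k > (0.54·4 − 1)/(1 − 0.54) = 2.522.
The smallest integer exceeding 2.522 is 3, and checking k=3: (4)/(7) = 0.5714 > 0.54.

k = 3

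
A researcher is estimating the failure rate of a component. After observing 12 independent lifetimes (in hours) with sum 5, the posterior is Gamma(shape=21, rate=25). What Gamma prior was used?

Gamma–exponential conjugacy: posterior shape = α + n, posterior rate = β + Σtᵢ.
So α = 21 − 12 = 9 and β = 25 − 5 = 20.

Gamma(shape=9, rate=20)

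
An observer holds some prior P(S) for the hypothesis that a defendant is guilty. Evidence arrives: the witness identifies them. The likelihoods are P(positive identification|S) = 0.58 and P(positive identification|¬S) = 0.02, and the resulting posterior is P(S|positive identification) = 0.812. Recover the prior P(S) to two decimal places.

In odds form, posterior odds = prior odds × likelihood ratio, so prior odds = posterior odds ÷ LR.
Posterior odds = 0.812/(1−0.812) = 4.3191. LR = 0.58/0.02 = 29.0000.
Prior odds = 4.3191/29.0000 = 0.1489, so P(S) = 0.1489/(1+0.1489) ≈ 0.13.

P(S) = 0.13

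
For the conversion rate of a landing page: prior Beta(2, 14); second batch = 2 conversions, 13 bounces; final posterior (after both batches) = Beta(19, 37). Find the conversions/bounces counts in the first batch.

Because Beta–binomial updating is additive in the counts, the combined data contributed (α_post−α_prior, β_post−β_prior) successes and failures.
Total across both batches: 19−2=17 conversions, 37−14=23 bounces.
Subtract the second batch: 17−2=15 conversions and 23−13=10 bounces.

15 conversions and 10 bounces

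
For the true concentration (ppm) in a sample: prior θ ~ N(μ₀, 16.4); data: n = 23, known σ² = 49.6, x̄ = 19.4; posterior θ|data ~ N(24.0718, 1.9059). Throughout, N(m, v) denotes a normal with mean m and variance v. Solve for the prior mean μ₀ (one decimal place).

μ₀ = 59.6

With known observation variance, the Normal–Normal posterior has precision τ_n = τ₀ + n/σ² and mean μ_n = (τ₀μ₀ + (n/σ²)x̄)/τ_n.
Here τ₀ = 1/16.4 = 0.060976 and τ_data = 23/49.6 = 0.463710, so τ_n = 0.524686.
Rearranging for μ₀: μ₀ = (μ_n·τ_n − τ_data·x̄)/τ₀ = (24.0718·0.524686 − 0.463710·19.4) / 0.060976 = 3.634162/0.060976 ≈ 59.6.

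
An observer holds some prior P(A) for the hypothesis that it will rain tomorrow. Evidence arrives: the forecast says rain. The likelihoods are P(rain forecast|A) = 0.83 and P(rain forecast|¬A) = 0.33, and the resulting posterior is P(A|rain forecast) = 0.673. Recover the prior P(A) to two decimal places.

P(A) = 0.45

In odds form, posterior odds = prior odds × likelihood ratio, so prior odds = posterior odds ÷ LR.
Posterior odds = 0.673/(1−0.673) = 2.0581. LR = 0.83/0.33 = 2.5152.
Prior odds = 2.0581/2.5152 = 0.8183, so P(A) = 0.8183/(1+0.8183) ≈ 0.45.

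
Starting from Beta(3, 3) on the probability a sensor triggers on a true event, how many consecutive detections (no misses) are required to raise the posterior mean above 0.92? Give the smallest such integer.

k = 32

After k detections and 0 misses the posterior is Beta(3+k, 3), with mean (3+k)/(3+3+k).
Set (3+k)/(6+k) > 0.92 and solve: k > (0.92·6 − 3)/(1 − 0.92) = 31.500.
The smallest integer exceeding 31.500 is 32, and checking k=32: (35)/(38) = 0.9211 > 0.92.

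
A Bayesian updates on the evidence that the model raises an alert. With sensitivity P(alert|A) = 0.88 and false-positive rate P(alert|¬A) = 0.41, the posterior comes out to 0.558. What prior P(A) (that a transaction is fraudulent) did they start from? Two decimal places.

Bayes' rule in odds form gives O(A|E) = O(A)·[P(E|A)/P(E|¬A)], hence O(A) = O(A|E)/LR.
Posterior odds = 0.558/(1−0.558) = 1.2624. LR = 0.88/0.41 = 2.1463.
Prior odds = 1.2624/2.1463 = 0.5882, so P(A) = 0.5882/(1+0.5882) ≈ 0.37.

P(A) = 0.37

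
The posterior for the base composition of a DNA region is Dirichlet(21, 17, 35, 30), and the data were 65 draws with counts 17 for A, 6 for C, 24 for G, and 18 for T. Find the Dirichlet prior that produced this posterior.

Dirichlet(4, 11, 11, 12)

For a Dirichlet(α) prior with multinomial counts c, the posterior is Dirichlet(α + c) componentwise.
Subtract each count from the matching posterior parameter: 21−17=4, 17−6=11, 35−24=11, 30−18=12.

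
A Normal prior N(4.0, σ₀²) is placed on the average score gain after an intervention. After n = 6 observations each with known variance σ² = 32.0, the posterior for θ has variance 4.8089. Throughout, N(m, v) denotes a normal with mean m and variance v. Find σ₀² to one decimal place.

σ₀² = 48.9

For the Normal–Normal model with known σ², precisions add: τ_n = τ₀ + n/σ².
So 1/σ₀² = 1/4.8089 − 6/32.0 = 0.207948 − 0.187500 = 0.020448.
Hence σ₀² = 1/0.020448 ≈ 48.9.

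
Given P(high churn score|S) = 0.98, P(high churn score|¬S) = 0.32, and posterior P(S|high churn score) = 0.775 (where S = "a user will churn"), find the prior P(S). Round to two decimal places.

Bayes' rule in odds form gives O(S|E) = O(S)·[P(E|S)/P(E|¬S)], hence O(S) = O(S|E)/LR.
Posterior odds = 0.775/(1−0.775) = 3.4444. LR = 0.98/0.32 = 3.0625.
Prior odds = 3.4444/3.0625 = 1.1247, so P(S) = 1.1247/(1+1.1247) ≈ 0.53.

P(S) = 0.53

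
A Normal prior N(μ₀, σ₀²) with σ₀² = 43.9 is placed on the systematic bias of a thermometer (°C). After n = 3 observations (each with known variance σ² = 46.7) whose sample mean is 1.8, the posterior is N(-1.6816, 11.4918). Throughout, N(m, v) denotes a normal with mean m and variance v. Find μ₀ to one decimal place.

The posterior mean is a precision-weighted average: μ_n = (τ₀μ₀ + τ_data·x̄)/(τ₀+τ_data), with τ₀=1/σ₀² and τ_data=n/σ².
Here τ₀ = 1/43.9 = 0.022779 and τ_data = 3/46.7 = 0.064240, so τ_n = 0.087019.
Rearranging for μ₀: μ₀ = (μ_n·τ_n − τ_data·x̄)/τ₀ = (-1.6816·0.087019 − 0.064240·1.8) / 0.022779 = -0.261963/0.022779 ≈ -11.5.

μ₀ = -11.5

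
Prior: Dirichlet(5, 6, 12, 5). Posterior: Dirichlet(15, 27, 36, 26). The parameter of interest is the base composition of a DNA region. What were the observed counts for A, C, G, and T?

For a Dirichlet(α) prior with multinomial counts c, the posterior is Dirichlet(α + c) componentwise.
Counts are posterior − prior componentwise: 15−5=10, 27−6=21, 36−12=24, 26−5=21.

counts (10, 21, 24, 21)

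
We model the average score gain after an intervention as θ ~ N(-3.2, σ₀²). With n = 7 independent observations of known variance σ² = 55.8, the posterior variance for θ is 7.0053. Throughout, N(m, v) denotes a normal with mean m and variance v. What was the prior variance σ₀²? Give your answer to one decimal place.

σ₀² = 57.8

For the Normal–Normal model with known σ², precisions add: τ_n = τ₀ + n/σ².
So 1/σ₀² = 1/7.0053 − 7/55.8 = 0.142749 − 0.125448 = 0.017301.
Hence σ₀² = 1/0.017301 ≈ 57.8.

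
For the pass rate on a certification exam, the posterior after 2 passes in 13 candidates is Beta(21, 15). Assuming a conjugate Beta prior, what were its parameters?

Beta(19, 4)

Under Beta–binomial conjugacy the posterior parameters are (a+s, b+f).
So a = 21 − 2 = 19 and b = 15 − 11 = 4.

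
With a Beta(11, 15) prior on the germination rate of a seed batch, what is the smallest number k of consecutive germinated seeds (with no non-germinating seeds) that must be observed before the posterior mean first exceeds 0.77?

After k germinated seeds and 0 non-germinating seeds the posterior is Beta(11+k, 15), with mean (11+k)/(11+15+k).
Set (11+k)/(26+k) > 0.77 and solve: k > (0.77·26 − 11)/(1 − 0.77) = 39.217.
The smallest integer exceeding 39.217 is 40.

k = 40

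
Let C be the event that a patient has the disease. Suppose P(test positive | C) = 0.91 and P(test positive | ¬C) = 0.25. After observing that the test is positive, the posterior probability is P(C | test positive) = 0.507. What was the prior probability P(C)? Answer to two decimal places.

Bayes' rule in odds form gives O(C|E) = O(C)·[P(E|C)/P(E|¬C)], hence O(C) = O(C|E)/LR.
Posterior odds = 0.507/(1−0.507) = 1.0284. LR = 0.91/0.25 = 3.6400.
Prior odds = 1.0284/3.6400 = 0.2825, so P(C) = 0.2825/(1+0.2825) ≈ 0.22.

P(C) = 0.22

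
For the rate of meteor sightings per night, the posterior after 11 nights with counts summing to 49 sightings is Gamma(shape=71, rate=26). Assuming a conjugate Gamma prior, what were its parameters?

Gamma(shape=22, rate=15)

Gamma–Poisson conjugacy: posterior shape = α + Σxᵢ, posterior rate = β + n.
So α = 71 − 49 = 22 and β = 26 − 11 = 15.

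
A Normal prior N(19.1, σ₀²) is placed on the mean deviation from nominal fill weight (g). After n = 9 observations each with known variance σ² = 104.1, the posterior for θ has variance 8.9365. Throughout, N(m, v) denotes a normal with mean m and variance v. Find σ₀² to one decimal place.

For the Normal–Normal model with known σ², precisions add: τ_n = τ₀ + n/σ².
So 1/σ₀² = 1/8.9365 − 9/104.1 = 0.111901 − 0.086455 = 0.025446.
Hence σ₀² = 1/0.025446 ≈ 39.3.

σ₀² = 39.3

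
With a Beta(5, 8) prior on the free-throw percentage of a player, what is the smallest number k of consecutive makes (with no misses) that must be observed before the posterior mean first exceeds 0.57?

k = 6

After k makes and 0 misses the posterior is Beta(5+k, 8), with mean (5+k)/(5+8+k).
Set (5+k)/(13+k) > 0.57 and solve: k > (0.57·13 − 5)/(1 − 0.57) = 5.605.
The smallest integer exceeding 5.605 is 6.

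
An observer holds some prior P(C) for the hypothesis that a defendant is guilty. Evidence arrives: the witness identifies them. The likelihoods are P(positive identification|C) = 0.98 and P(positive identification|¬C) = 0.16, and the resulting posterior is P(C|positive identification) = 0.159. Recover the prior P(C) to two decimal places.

P(C) = 0.03

Bayes' rule in odds form gives O(C|E) = O(C)·[P(E|C)/P(E|¬C)], hence O(C) = O(C|E)/LR.
Posterior odds = 0.159/(1−0.159) = 0.1891. LR = 0.98/0.16 = 6.1250.
Prior odds = 0.1891/6.1250 = 0.0309, so P(C) = 0.0309/(1+0.0309) ≈ 0.03.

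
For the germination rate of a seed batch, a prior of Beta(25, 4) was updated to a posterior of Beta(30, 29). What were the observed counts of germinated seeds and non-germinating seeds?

Under Beta–binomial conjugacy the posterior parameters are (α+s, β+f).
So s = 30 − 25 = 5 and f = 29 − 4 = 25.

5 germinated seeds and 25 non-germinating seeds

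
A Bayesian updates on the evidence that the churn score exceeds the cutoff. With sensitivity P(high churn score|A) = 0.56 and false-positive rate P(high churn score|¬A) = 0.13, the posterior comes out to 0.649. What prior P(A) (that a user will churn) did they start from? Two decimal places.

P(A) = 0.30

Bayes' rule in odds form gives O(A|E) = O(A)·[P(E|A)/P(E|¬A)], hence O(A) = O(A|E)/LR.
Posterior odds = 0.649/(1−0.649) = 1.8490. LR = 0.56/0.13 = 4.3077.
Prior odds = 1.8490/4.3077 = 0.4292, so P(A) = 0.4292/(1+0.4292) ≈ 0.30.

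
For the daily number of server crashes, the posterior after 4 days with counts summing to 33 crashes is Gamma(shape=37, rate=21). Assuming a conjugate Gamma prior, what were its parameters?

Gamma(shape=4, rate=17)

Gamma–Poisson conjugacy: posterior shape = α + Σxᵢ, posterior rate = β + n.
So α = 37 − 33 = 4 and β = 21 − 4 = 17.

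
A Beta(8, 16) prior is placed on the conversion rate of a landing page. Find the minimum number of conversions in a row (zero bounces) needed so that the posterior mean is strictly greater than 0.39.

After k conversions and 0 bounces the posterior is Beta(8+k, 16), with mean (8+k)/(8+16+k).
Set (8+k)/(24+k) > 0.39 and solve: k > (0.39·24 − 8)/(1 − 0.39) = 2.230.
The smallest integer exceeding 2.230 is 3.

k = 3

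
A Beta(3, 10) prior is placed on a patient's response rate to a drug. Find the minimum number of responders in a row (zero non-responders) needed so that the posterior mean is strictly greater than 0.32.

k = 2

After k responders and 0 non-responders the posterior is Beta(3+k, 10), with mean (3+k)/(3+10+k).
Set (3+k)/(13+k) > 0.32 and solve: k > (0.32·13 − 3)/(1 − 0.32) = 1.706.
The smallest integer exceeding 1.706 is 2.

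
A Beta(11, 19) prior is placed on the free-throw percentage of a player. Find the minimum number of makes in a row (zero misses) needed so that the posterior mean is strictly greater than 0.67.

After k makes and 0 misses the posterior is Beta(11+k, 19), with mean (11+k)/(11+19+k).
Set (11+k)/(30+k) > 0.67 and solve: k > (0.67·30 − 11)/(1 − 0.67) = 27.576.
The smallest integer exceeding 27.576 is 28, and checking k=28: (39)/(58) = 0.6724 > 0.67.

k = 28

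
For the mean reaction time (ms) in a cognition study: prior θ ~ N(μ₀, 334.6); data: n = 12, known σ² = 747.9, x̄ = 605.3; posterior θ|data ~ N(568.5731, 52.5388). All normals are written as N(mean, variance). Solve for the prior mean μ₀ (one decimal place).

With known observation variance, the Normal–Normal posterior has precision τ_n = τ₀ + n/σ² and mean μ_n = (τ₀μ₀ + (n/σ²)x̄)/τ_n.
Here τ₀ = 1/334.6 = 0.002989 and τ_data = 12/747.9 = 0.016045, so τ_n = 0.019034.
Rearranging for μ₀: μ₀ = (μ_n·τ_n − τ_data·x̄)/τ₀ = (568.5731·0.019034 − 0.016045·605.3) / 0.002989 = 1.110182/0.002989 ≈ 371.4.

μ₀ = 371.4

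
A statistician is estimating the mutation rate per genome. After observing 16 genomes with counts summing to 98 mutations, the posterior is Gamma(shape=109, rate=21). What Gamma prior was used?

Gamma–Poisson conjugacy: posterior shape = α + Σxᵢ, posterior rate = β + n.
So α = 109 − 98 = 11 and β = 21 − 16 = 5.

Gamma(shape=11, rate=5)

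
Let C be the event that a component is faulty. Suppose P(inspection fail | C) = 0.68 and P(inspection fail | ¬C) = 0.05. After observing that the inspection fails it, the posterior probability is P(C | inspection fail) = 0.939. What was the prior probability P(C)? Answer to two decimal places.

P(C) = 0.53

In odds form, posterior odds = prior odds × likelihood ratio, so prior odds = posterior odds ÷ LR.
Posterior odds = 0.939/(1−0.939) = 15.3934. LR = 0.68/0.05 = 13.6000.
Prior odds = 15.3934/13.6000 = 1.1319, so P(C) = 1.1319/(1+1.1319) ≈ 0.53.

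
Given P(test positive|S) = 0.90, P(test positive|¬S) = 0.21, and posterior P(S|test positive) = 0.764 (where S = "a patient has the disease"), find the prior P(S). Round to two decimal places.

P(S) = 0.43

Bayes' rule in odds form gives O(S|E) = O(S)·[P(E|S)/P(E|¬S)], hence O(S) = O(S|E)/LR.
Posterior odds = 0.764/(1−0.764) = 3.2373. LR = 0.90/0.21 = 4.2857.
Prior odds = 3.2373/4.2857 = 0.7554, so P(S) = 0.7554/(1+0.7554) ≈ 0.43.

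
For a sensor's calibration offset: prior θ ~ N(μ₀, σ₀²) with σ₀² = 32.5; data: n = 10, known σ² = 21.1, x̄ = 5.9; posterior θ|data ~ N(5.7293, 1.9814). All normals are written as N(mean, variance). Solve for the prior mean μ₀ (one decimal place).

With known observation variance, the Normal–Normal posterior has precision τ_n = τ₀ + n/σ² and mean μ_n = (τ₀μ₀ + (n/σ²)x̄)/τ_n.
Here τ₀ = 1/32.5 = 0.030769 and τ_data = 10/21.1 = 0.473934, so τ_n = 0.504703.
Rearranging for μ₀: μ₀ = (μ_n·τ_n − τ_data·x̄)/τ₀ = (5.7293·0.504703 − 0.473934·5.9) / 0.030769 = 0.095384/0.030769 ≈ 3.1.

μ₀ = 3.1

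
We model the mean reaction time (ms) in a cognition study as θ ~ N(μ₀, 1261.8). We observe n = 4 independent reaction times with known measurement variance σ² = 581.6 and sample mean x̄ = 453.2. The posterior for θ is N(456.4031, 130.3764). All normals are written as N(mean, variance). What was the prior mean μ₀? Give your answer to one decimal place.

μ₀ = 484.2

The posterior mean is a precision-weighted average: μ_n = (τ₀μ₀ + τ_data·x̄)/(τ₀+τ_data), with τ₀=1/σ₀² and τ_data=n/σ².
Here τ₀ = 1/1261.8 = 0.000793 and τ_data = 4/581.6 = 0.006878, so τ_n = 0.007671.
Rearranging for μ₀: μ₀ = (μ_n·τ_n − τ_data·x̄)/τ₀ = (456.4031·0.007671 − 0.006878·453.2) / 0.000793 = 0.383959/0.000793 ≈ 484.2.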